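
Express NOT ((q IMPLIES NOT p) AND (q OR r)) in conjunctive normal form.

(q OR NOT r) AND (p OR NOT q) AND (p OR NOT r)

NOT ((q IMPLIES NOT p) AND (q OR r))
= NOT ((NOT q OR NOT p) AND (q OR r))   — eliminate IMPLIES
= NOT (NOT q OR NOT p) OR NOT (q OR r)   — De Morgan
= (NOT NOT q AND NOT NOT p) OR NOT (q OR r)   — De Morgan
= (q AND NOT NOT p) OR NOT (q OR r)   — double negation
= (q AND p) OR NOT (q OR r)   — double negation
= (q AND p) OR (NOT q AND NOT r)   — De Morgan
= (q OR NOT q) AND (q OR NOT r) AND (p OR NOT q) AND (p OR NOT r)   — distribute OR over AND
= (q OR NOT r) AND (p OR NOT q) AND (p OR NOT r)   — simplify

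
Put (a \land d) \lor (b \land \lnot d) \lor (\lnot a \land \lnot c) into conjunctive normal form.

(a \lor b \lor \lnot c) \land (a \lor \lnot d \lor \lnot c) \land (d \lor b \lor \lnot a) \land (d \lor b \lor \lnot c)

(a \land d) \lor (b \land \lnot d) \lor (\lnot a \land \lnot c)
⇔ (a \lor b \lor \lnot a) \land (a \lor b \lor \lnot c) \land (a \lor \lnot d \lor \lnot a) \land (a \lor \lnot d \lor \lnot c) \land (d \lor b \lor \lnot a) \land (d \lor b \lor \lnot c) \land (d \lor \lnot d \lor \lnot a) \land (d \lor \lnot d \lor \lnot c)   [distribute \lor over \land]
⇔ (a \lor b \lor \lnot c) \land (a \lor \lnot d \lor \lnot c) \land (d \lor b \lor \lnot a) \land (d \lor b \lor \lnot c)   [simplify]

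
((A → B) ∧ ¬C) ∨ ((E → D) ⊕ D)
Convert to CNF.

((A → B) ∧ ¬C) ∨ ((E → D) ⊕ D)
⇔ ((¬A ∨ B) ∧ ¬C) ∨ ((E → D) ⊕ D)   (eliminate →)
⇔ ((¬A ∨ B) ∧ ¬C) ∨ (((E → D) ∨ D) ∧ ¬((E → D) ∧ D))   (expand ⊕)
⇔ ((¬A ∨ B) ∧ ¬C) ∨ ((¬E ∨ D ∨ D) ∧ ¬((E → D) ∧ D))   (eliminate →)
⇔ ((¬A ∨ B) ∧ ¬C) ∨ ((¬E ∨ D ∨ D) ∧ ¬((¬E ∨ D) ∧ D))   (eliminate →)
⇔ ((¬A ∨ B) ∧ ¬C) ∨ ((¬E ∨ D ∨ D) ∧ (¬(¬E ∨ D) ∨ ¬D))   (De Morgan)
⇔ ((¬A ∨ B) ∧ ¬C) ∨ ((¬E ∨ D ∨ D) ∧ ((¬¬E ∧ ¬D) ∨ ¬D))   (De Morgan)
⇔ ((¬A ∨ B) ∧ ¬C) ∨ ((¬E ∨ D ∨ D) ∧ ((E ∧ ¬D) ∨ ¬D))   (double negation)
⇔ (¬A ∨ B ∨ ¬E ∨ D ∨ D) ∧ (¬A ∨ B ∨ E ∨ ¬D) ∧ (¬A ∨ B ∨ ¬D ∨ ¬D) ∧ (¬C ∨ ¬E ∨ D ∨ D) ∧ (¬C ∨ E ∨ ¬D) ∧ (¬C ∨ ¬D ∨ ¬D)   (distribute ∨ over ∧)
⇔ (¬A ∨ B ∨ ¬E ∨ D) ∧ (¬A ∨ B ∨ ¬D) ∧ (¬C ∨ ¬E ∨ D) ∧ (¬C ∨ ¬D)   (simplify)

(¬A ∨ B ∨ ¬E ∨ D) ∧ (¬A ∨ B ∨ ¬D) ∧ (¬C ∨ ¬E ∨ D) ∧ (¬C ∨ ¬D)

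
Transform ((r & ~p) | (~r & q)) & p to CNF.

((r & ~p) | (~r & q)) & p
= (r | ~r) & (r | q) & (~p | ~r) & (~p | q) & p   [distribute | over &]
= (r | q) & (~p | ~r) & (~p | q) & p   [simplify]

(r | q) & (~p | ~r) & (~p | q) & p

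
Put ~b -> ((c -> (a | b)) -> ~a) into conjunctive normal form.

b | ~a

~b -> ((c -> (a | b)) -> ~a)
⇔ ~~b | ((c -> (a | b)) -> ~a)   [eliminate ->]
⇔ ~~b | ~(c -> (a | b)) | ~a   [eliminate ->]
⇔ ~~b | ~(~c | a | b) | ~a   [eliminate ->]
⇔ b | ~(~c | a | b) | ~a   [double negation]
⇔ b | (~~c & ~a & ~b) | ~a   [De Morgan]
⇔ b | (c & ~a & ~b) | ~a   [double negation]
⇔ (b | c | ~a) & (b | ~a | ~a) & (b | ~b | ~a)   [distribute | over &]
⇔ b | ~a   [simplify]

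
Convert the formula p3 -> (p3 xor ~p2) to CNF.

p3 -> (p3 xor ~p2)
≡ ~p3 | (p3 xor ~p2)   — eliminate ->
≡ ~p3 | ((p3 | ~p2) & ~(p3 & ~p2))   — expand xor
≡ ~p3 | ((p3 | ~p2) & (~p3 | ~~p2))   — De Morgan
≡ ~p3 | ((p3 | ~p2) & (~p3 | p2))   — double negation
≡ (~p3 | p3 | ~p2) & (~p3 | ~p3 | p2)   — distribute | over &
≡ ~p3 | p2   — simplify

~p3 | p2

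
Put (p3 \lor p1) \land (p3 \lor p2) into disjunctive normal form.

(p3 \lor p1) \land (p3 \lor p2)
≡ (p3 \land p3) \lor (p3 \land p2) \lor (p1 \land p3) \lor (p1 \land p2)   (distribute \land over \lor)
≡ p3 \lor (p1 \land p2)   (simplify)

p3 \lor (p1 \land p2)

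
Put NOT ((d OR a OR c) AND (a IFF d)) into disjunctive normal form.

(NOT d AND NOT a AND NOT c) OR (a AND NOT d) OR (d AND NOT a)

NOT ((d OR a OR c) AND (a IFF d))
⇔ NOT ((d OR a OR c) AND (a IMPLIES d) AND (d IMPLIES a))   (eliminate IFF)
⇔ NOT ((d OR a OR c) AND (NOT a OR d) AND (d IMPLIES a))   (eliminate IMPLIES)
⇔ NOT ((d OR a OR c) AND (NOT a OR d) AND (NOT d OR a))   (eliminate IMPLIES)
⇔ NOT (d OR a OR c) OR NOT (NOT a OR d) OR NOT (NOT d OR a)   (De Morgan)
⇔ (NOT d AND NOT a AND NOT c) OR NOT (NOT a OR d) OR NOT (NOT d OR a)   (De Morgan)
⇔ (NOT d AND NOT a AND NOT c) OR (NOT NOT a AND NOT d) OR NOT (NOT d OR a)   (De Morgan)
⇔ (NOT d AND NOT a AND NOT c) OR (a AND NOT d) OR NOT (NOT d OR a)   (double negation)
⇔ (NOT d AND NOT a AND NOT c) OR (a AND NOT d) OR (NOT NOT d AND NOT a)   (De Morgan)
⇔ (NOT d AND NOT a AND NOT c) OR (a AND NOT d) OR (d AND NOT a)   (double negation)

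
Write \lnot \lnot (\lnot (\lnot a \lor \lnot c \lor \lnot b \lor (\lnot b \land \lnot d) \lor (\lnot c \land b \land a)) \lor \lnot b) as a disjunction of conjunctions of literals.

\lnot \lnot (\lnot (\lnot a \lor \lnot c \lor \lnot b \lor (\lnot b \land \lnot d) \lor (\lnot c \land b \land a)) \lor \lnot b)
= \lnot (\lnot a \lor \lnot c \lor \lnot b \lor (\lnot b \land \lnot d) \lor (\lnot c \land b \land a)) \lor \lnot b   (double negation)
= (\lnot \lnot a \land \lnot \lnot c \land \lnot \lnot b \land \lnot (\lnot b \land \lnot d) \land \lnot (\lnot c \land b \land a)) \lor \lnot b   (De Morgan)
= (a \land \lnot \lnot c \land \lnot \lnot b \land \lnot (\lnot b \land \lnot d) \land \lnot (\lnot c \land b \land a)) \lor \lnot b   (double negation)
= (a \land c \land \lnot \lnot b \land \lnot (\lnot b \land \lnot d) \land \lnot (\lnot c \land b \land a)) \lor \lnot b   (double negation)
= (a \land c \land b \land \lnot (\lnot b \land \lnot d) \land \lnot (\lnot c \land b \land a)) \lor \lnot b   (double negation)
= (a \land c \land b \land (\lnot \lnot b \lor \lnot \lnot d) \land \lnot (\lnot c \land b \land a)) \lor \lnot b   (De Morgan)
= (a \land c \land b \land (b \lor \lnot \lnot d) \land \lnot (\lnot c \land b \land a)) \lor \lnot b   (double negation)
= (a \land c \land b \land (b \lor d) \land \lnot (\lnot c \land b \land a)) \lor \lnot b   (double negation)
= (a \land c \land b \land (b \lor d) \land (\lnot \lnot c \lor \lnot b \lor \lnot a)) \lor \lnot b   (De Morgan)
= (a \land c \land b \land (b \lor d) \land (c \lor \lnot b \lor \lnot a)) \lor \lnot b   (double negation)
= (a \land c \land b \land b \land c) \lor (a \land c \land b \land b \land \lnot b) \lor (a \land c \land b \land b \land \lnot a) \lor (a \land c \land b \land d \land c) \lor (a \land c \land b \land d \land \lnot b) \lor (a \land c \land b \land d \land \lnot a) \lor \lnot b   (distribute \land over \lor)
= (a \land c \land b) \lor \lnot b   (simplify)

(a \land c \land b) \lor \lnot b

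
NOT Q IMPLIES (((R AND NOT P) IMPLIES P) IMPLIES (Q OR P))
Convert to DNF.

NOT Q IMPLIES (((R AND NOT P) IMPLIES P) IMPLIES (Q OR P))
= NOT NOT Q OR (((R AND NOT P) IMPLIES P) IMPLIES (Q OR P))   — eliminate IMPLIES
= NOT NOT Q OR NOT ((R AND NOT P) IMPLIES P) OR Q OR P   — eliminate IMPLIES
= NOT NOT Q OR NOT (NOT (R AND NOT P) OR P) OR Q OR P   — eliminate IMPLIES
= Q OR NOT (NOT (R AND NOT P) OR P) OR Q OR P   — double negation
= Q OR (NOT NOT (R AND NOT P) AND NOT P) OR Q OR P   — De Morgan
= Q OR (R AND NOT P AND NOT P) OR Q OR P   — double negation
= Q OR (R AND NOT P) OR P   — simplify

Q OR (R AND NOT P) OR P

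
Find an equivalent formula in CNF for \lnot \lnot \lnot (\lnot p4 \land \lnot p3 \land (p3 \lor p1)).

p4 \lor p3 \lor \lnot p1

\lnot \lnot \lnot (\lnot p4 \land \lnot p3 \land (p3 \lor p1))
= \lnot (\lnot p4 \land \lnot p3 \land (p3 \lor p1))   — double negation
= \lnot \lnot p4 \lor \lnot \lnot p3 \lor \lnot (p3 \lor p1)   — De Morgan
= p4 \lor \lnot \lnot p3 \lor \lnot (p3 \lor p1)   — double negation
= p4 \lor p3 \lor \lnot (p3 \lor p1)   — double negation
= p4 \lor p3 \lor (\lnot p3 \land \lnot p1)   — De Morgan
= (p4 \lor p3 \lor \lnot p3) \land (p4 \lor p3 \lor \lnot p1)   — distribute \lor over \land
= p4 \lor p3 \lor \lnot p1   — simplify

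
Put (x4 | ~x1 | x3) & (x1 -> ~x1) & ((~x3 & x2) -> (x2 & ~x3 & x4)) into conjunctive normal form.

~x1 & (x3 | ~x2 | x4)

(x4 | ~x1 | x3) & (x1 -> ~x1) & ((~x3 & x2) -> (x2 & ~x3 & x4))
≡ (x4 | ~x1 | x3) & (~x1 | ~x1) & ((~x3 & x2) -> (x2 & ~x3 & x4))   — eliminate ->
≡ (x4 | ~x1 | x3) & (~x1 | ~x1) & (~(~x3 & x2) | (x2 & ~x3 & x4))   — eliminate ->
≡ (x4 | ~x1 | x3) & (~x1 | ~x1) & (~~x3 | ~x2 | (x2 & ~x3 & x4))   — De Morgan
≡ (x4 | ~x1 | x3) & (~x1 | ~x1) & (x3 | ~x2 | (x2 & ~x3 & x4))   — double negation
≡ (x4 | ~x1 | x3) & (~x1 | ~x1) & (x3 | ~x2 | x2) & (x3 | ~x2 | ~x3) & (x3 | ~x2 | x4)   — distribute | over &
≡ ~x1 & (x3 | ~x2 | x4)   — simplify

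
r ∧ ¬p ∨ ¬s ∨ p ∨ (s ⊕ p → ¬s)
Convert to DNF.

r ∧ ¬p ∨ ¬s ∨ p

r ∧ ¬p ∨ ¬s ∨ p ∨ (s ⊕ p → ¬s)
⇔ r ∧ ¬p ∨ ¬s ∨ p ∨ ¬(s ⊕ p) ∨ ¬s   [eliminate →]
⇔ r ∧ ¬p ∨ ¬s ∨ p ∨ ¬(s ∧ ¬p ∨ ¬s ∧ p) ∨ ¬s   [expand ⊕]
⇔ r ∧ ¬p ∨ ¬s ∨ p ∨ ¬(s ∧ ¬p) ∧ ¬(¬s ∧ p) ∨ ¬s   [De Morgan]
⇔ r ∧ ¬p ∨ ¬s ∨ p ∨ (¬s ∨ ¬¬p) ∧ ¬(¬s ∧ p) ∨ ¬s   [De Morgan]
⇔ r ∧ ¬p ∨ ¬s ∨ p ∨ (¬s ∨ p) ∧ ¬(¬s ∧ p) ∨ ¬s   [double negation]
⇔ r ∧ ¬p ∨ ¬s ∨ p ∨ (¬s ∨ p) ∧ (¬¬s ∨ ¬p) ∨ ¬s   [De Morgan]
⇔ r ∧ ¬p ∨ ¬s ∨ p ∨ (¬s ∨ p) ∧ (s ∨ ¬p) ∨ ¬s   [double negation]
⇔ r ∧ ¬p ∨ ¬s ∨ p ∨ ¬s ∧ s ∨ ¬s ∧ ¬p ∨ p ∧ s ∨ p ∧ ¬p ∨ ¬s   [distribute ∧ over ∨]
⇔ r ∧ ¬p ∨ ¬s ∨ p   [simplify]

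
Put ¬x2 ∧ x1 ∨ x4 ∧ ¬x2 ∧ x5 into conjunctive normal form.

¬x2 ∧ x1 ∨ x4 ∧ ¬x2 ∧ x5
⇔ (¬x2 ∨ x4) ∧ (¬x2 ∨ ¬x2) ∧ (¬x2 ∨ x5) ∧ (x1 ∨ x4) ∧ (x1 ∨ ¬x2) ∧ (x1 ∨ x5)   — distribute ∨ over ∧
⇔ ¬x2 ∧ (x1 ∨ x4) ∧ (x1 ∨ x5)   — simplify

¬x2 ∧ (x1 ∨ x4) ∧ (x1 ∨ x5)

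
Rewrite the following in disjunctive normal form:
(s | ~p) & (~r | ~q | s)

s | (~p & ~r) | (~p & ~q)

(s | ~p) & (~r | ~q | s)
⇔ (s & ~r) | (s & ~q) | (s & s) | (~p & ~r) | (~p & ~q) | (~p & s)
⇔ s | (~p & ~r) | (~p & ~q)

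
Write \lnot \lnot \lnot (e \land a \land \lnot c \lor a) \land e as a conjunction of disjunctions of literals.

\lnot a \land e

\lnot \lnot \lnot (e \land a \land \lnot c \lor a) \land e
⇔ \lnot (e \land a \land \lnot c \lor a) \land e   — double negation
⇔ \lnot (e \land a \land \lnot c) \land \lnot a \land e   — De Morgan
⇔ (\lnot e \lor \lnot a \lor \lnot \lnot c) \land \lnot a \land e   — De Morgan
⇔ (\lnot e \lor \lnot a \lor c) \land \lnot a \land e   — double negation
⇔ \lnot a \land e   — simplify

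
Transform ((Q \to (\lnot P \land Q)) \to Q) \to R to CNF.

\lnot Q \lor R

((Q \to (\lnot P \land Q)) \to Q) \to R
≡ \lnot ((Q \to (\lnot P \land Q)) \to Q) \lor R   — eliminate \to
≡ \lnot (\lnot (Q \to (\lnot P \land Q)) \lor Q) \lor R   — eliminate \to
≡ \lnot (\lnot (\lnot Q \lor (\lnot P \land Q)) \lor Q) \lor R   — eliminate \to
≡ (\lnot \lnot (\lnot Q \lor (\lnot P \land Q)) \land \lnot Q) \lor R   — De Morgan
≡ ((\lnot Q \lor (\lnot P \land Q)) \land \lnot Q) \lor R   — double negation
≡ (\lnot Q \lor \lnot P \lor R) \land (\lnot Q \lor Q \lor R) \land (\lnot Q \lor R)   — distribute \lor over \land
≡ \lnot Q \lor R   — simplify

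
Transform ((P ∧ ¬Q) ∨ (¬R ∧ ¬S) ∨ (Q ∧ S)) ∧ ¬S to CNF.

((P ∧ ¬Q) ∨ (¬R ∧ ¬S) ∨ (Q ∧ S)) ∧ ¬S
≡ (P ∨ ¬R ∨ Q) ∧ (P ∨ ¬R ∨ S) ∧ (P ∨ ¬S ∨ Q) ∧ (P ∨ ¬S ∨ S) ∧ (¬Q ∨ ¬R ∨ Q) ∧ (¬Q ∨ ¬R ∨ S) ∧ (¬Q ∨ ¬S ∨ Q) ∧ (¬Q ∨ ¬S ∨ S) ∧ ¬S   [distribute ∨ over ∧]
≡ (P ∨ ¬R ∨ Q) ∧ (P ∨ ¬R ∨ S) ∧ (¬Q ∨ ¬R ∨ S) ∧ ¬S   [simplify]

(P ∨ ¬R ∨ Q) ∧ (P ∨ ¬R ∨ S) ∧ (¬Q ∨ ¬R ∨ S) ∧ ¬S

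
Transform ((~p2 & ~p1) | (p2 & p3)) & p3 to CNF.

(~p1 | p2) & p3

((~p2 & ~p1) | (p2 & p3)) & p3
≡ (~p2 | p2) & (~p2 | p3) & (~p1 | p2) & (~p1 | p3) & p3   [distribute | over &]
≡ (~p1 | p2) & p3   [simplify]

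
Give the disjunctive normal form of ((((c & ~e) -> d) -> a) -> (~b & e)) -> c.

((((c & ~e) -> d) -> a) -> (~b & e)) -> c
≡ ~((((c & ~e) -> d) -> a) -> (~b & e)) | c   — eliminate ->
≡ ~(~(((c & ~e) -> d) -> a) | (~b & e)) | c   — eliminate ->
≡ ~(~(~((c & ~e) -> d) | a) | (~b & e)) | c   — eliminate ->
≡ ~(~(~(~(c & ~e) | d) | a) | (~b & e)) | c   — eliminate ->
≡ (~~(~(~(c & ~e) | d) | a) & ~(~b & e)) | c   — De Morgan
≡ ((~(~(c & ~e) | d) | a) & ~(~b & e)) | c   — double negation
≡ (((~~(c & ~e) & ~d) | a) & ~(~b & e)) | c   — De Morgan
≡ (((c & ~e & ~d) | a) & ~(~b & e)) | c   — double negation
≡ (((c & ~e & ~d) | a) & (~~b | ~e)) | c   — De Morgan
≡ (((c & ~e & ~d) | a) & (b | ~e)) | c   — double negation
≡ (c & ~e & ~d & b) | (c & ~e & ~d & ~e) | (a & b) | (a & ~e) | c   — distribute & over |
≡ (a & b) | (a & ~e) | c   — simplify

(a & b) | (a & ~e) | c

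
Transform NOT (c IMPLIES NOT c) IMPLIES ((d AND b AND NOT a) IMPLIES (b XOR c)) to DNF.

NOT (c IMPLIES NOT c) IMPLIES ((d AND b AND NOT a) IMPLIES (b XOR c))
= NOT NOT (c IMPLIES NOT c) OR ((d AND b AND NOT a) IMPLIES (b XOR c))   (eliminate IMPLIES)
= NOT NOT (NOT c OR NOT c) OR ((d AND b AND NOT a) IMPLIES (b XOR c))   (eliminate IMPLIES)
= NOT NOT (NOT c OR NOT c) OR NOT (d AND b AND NOT a) OR (b XOR c)   (eliminate IMPLIES)
= NOT NOT (NOT c OR NOT c) OR NOT (d AND b AND NOT a) OR (b AND NOT c) OR (NOT b AND c)   (expand XOR)
= NOT c OR NOT c OR NOT (d AND b AND NOT a) OR (b AND NOT c) OR (NOT b AND c)   (double negation)
= NOT c OR NOT c OR NOT d OR NOT b OR NOT NOT a OR (b AND NOT c) OR (NOT b AND c)   (De Morgan)
= NOT c OR NOT c OR NOT d OR NOT b OR a OR (b AND NOT c) OR (NOT b AND c)   (double negation)
= NOT c OR NOT d OR NOT b OR a   (simplify)

NOT c OR NOT d OR NOT b OR a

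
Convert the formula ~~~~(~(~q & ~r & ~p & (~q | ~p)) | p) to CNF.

~~~~(~(~q & ~r & ~p & (~q | ~p)) | p)
⇔ ~~(~(~q & ~r & ~p & (~q | ~p)) | p)   [double negation]
⇔ ~(~q & ~r & ~p & (~q | ~p)) | p   [double negation]
⇔ ~~q | ~~r | ~~p | ~(~q | ~p) | p   [De Morgan]
⇔ q | ~~r | ~~p | ~(~q | ~p) | p   [double negation]
⇔ q | r | ~~p | ~(~q | ~p) | p   [double negation]
⇔ q | r | p | ~(~q | ~p) | p   [double negation]
⇔ q | r | p | (~~q & ~~p) | p   [De Morgan]
⇔ q | r | p | (q & ~~p) | p   [double negation]
⇔ q | r | p | (q & p) | p   [double negation]
⇔ (q | r | p | q | p) & (q | r | p | p | p)   [distribute | over &]
⇔ q | r | p   [simplify]

q | r | p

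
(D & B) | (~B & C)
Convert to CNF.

(D | ~B) & (D | C) & (B | C)

(D & B) | (~B & C)
= (D | ~B) & (D | C) & (B | ~B) & (B | C)   [distribute | over &]
= (D | ~B) & (D | C) & (B | C)   [simplify]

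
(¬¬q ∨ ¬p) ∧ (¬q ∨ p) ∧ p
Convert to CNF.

(q ∨ ¬p) ∧ p

(¬¬q ∨ ¬p) ∧ (¬q ∨ p) ∧ p
≡ (q ∨ ¬p) ∧ (¬q ∨ p) ∧ p   — double negation
≡ (q ∨ ¬p) ∧ p   — simplify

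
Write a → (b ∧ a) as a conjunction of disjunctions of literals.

¬a ∨ b

a → (b ∧ a)
= ¬a ∨ (b ∧ a)   (eliminate →)
= (¬a ∨ b) ∧ (¬a ∨ a)   (distribute ∨ over ∧)
= ¬a ∨ b   (simplify)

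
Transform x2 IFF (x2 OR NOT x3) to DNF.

x2 IFF (x2 OR NOT x3)
⇔ (x2 IMPLIES (x2 OR NOT x3)) AND ((x2 OR NOT x3) IMPLIES x2)   — eliminate IFF
⇔ (NOT x2 OR x2 OR NOT x3) AND ((x2 OR NOT x3) IMPLIES x2)   — eliminate IMPLIES
⇔ (NOT x2 OR x2 OR NOT x3) AND (NOT (x2 OR NOT x3) OR x2)   — eliminate IMPLIES
⇔ (NOT x2 OR x2 OR NOT x3) AND ((NOT x2 AND NOT NOT x3) OR x2)   — De Morgan
⇔ (NOT x2 OR x2 OR NOT x3) AND ((NOT x2 AND x3) OR x2)   — double negation
⇔ (NOT x2 AND NOT x2 AND x3) OR (NOT x2 AND x2) OR (x2 AND NOT x2 AND x3) OR (x2 AND x2) OR (NOT x3 AND NOT x2 AND x3) OR (NOT x3 AND x2)   — distribute AND over OR
⇔ (NOT x2 AND x3) OR x2   — simplify

(NOT x2 AND x3) OR x2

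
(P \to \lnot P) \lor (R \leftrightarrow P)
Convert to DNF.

\lnot P \lor (P \land R)

(P \to \lnot P) \lor (R \leftrightarrow P)
≡ \lnot P \lor \lnot P \lor (R \leftrightarrow P)   (eliminate \to)
≡ \lnot P \lor \lnot P \lor ((R \to P) \land (P \to R))   (eliminate \leftrightarrow)
≡ \lnot P \lor \lnot P \lor ((\lnot R \lor P) \land (P \to R))   (eliminate \to)
≡ \lnot P \lor \lnot P \lor ((\lnot R \lor P) \land (\lnot P \lor R))   (eliminate \to)
≡ \lnot P \lor \lnot P \lor (\lnot R \land \lnot P) \lor (\lnot R \land R) \lor (P \land \lnot P) \lor (P \land R)   (distribute \land over \lor)
≡ \lnot P \lor (P \land R)   (simplify)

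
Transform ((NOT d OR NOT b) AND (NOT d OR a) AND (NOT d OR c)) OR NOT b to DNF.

((NOT d OR NOT b) AND (NOT d OR a) AND (NOT d OR c)) OR NOT b
≡ (NOT d AND NOT d AND NOT d) OR (NOT d AND NOT d AND c) OR (NOT d AND a AND NOT d) OR (NOT d AND a AND c) OR (NOT b AND NOT d AND NOT d) OR (NOT b AND NOT d AND c) OR (NOT b AND a AND NOT d) OR (NOT b AND a AND c) OR NOT b
≡ NOT d OR NOT b

NOT d OR NOT b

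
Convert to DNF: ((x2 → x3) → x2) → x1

¬x2 ∨ x1

((x2 → x3) → x2) → x1
≡ ¬((x2 → x3) → x2) ∨ x1   [eliminate →]
≡ ¬(¬(x2 → x3) ∨ x2) ∨ x1   [eliminate →]
≡ ¬(¬(¬x2 ∨ x3) ∨ x2) ∨ x1   [eliminate →]
≡ (¬¬(¬x2 ∨ x3) ∧ ¬x2) ∨ x1   [De Morgan]
≡ ((¬x2 ∨ x3) ∧ ¬x2) ∨ x1   [double negation]
≡ (¬x2 ∧ ¬x2) ∨ (x3 ∧ ¬x2) ∨ x1   [distribute ∧ over ∨]
≡ ¬x2 ∨ x1   [simplify]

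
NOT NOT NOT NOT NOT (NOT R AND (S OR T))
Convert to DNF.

R OR (NOT S AND NOT T)

NOT NOT NOT NOT NOT (NOT R AND (S OR T))
⇔ NOT NOT NOT (NOT R AND (S OR T))   [double negation]
⇔ NOT (NOT R AND (S OR T))   [double negation]
⇔ NOT NOT R OR NOT (S OR T)   [De Morgan]
⇔ R OR NOT (S OR T)   [double negation]
⇔ R OR (NOT S AND NOT T)   [De Morgan]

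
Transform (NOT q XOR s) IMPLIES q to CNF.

(NOT q XOR s) IMPLIES q
≡ NOT (NOT q XOR s) OR q   — eliminate IMPLIES
≡ NOT ((NOT q OR s) AND NOT (NOT q AND s)) OR q   — expand XOR
≡ NOT (NOT q OR s) OR NOT NOT (NOT q AND s) OR q   — De Morgan
≡ (NOT NOT q AND NOT s) OR NOT NOT (NOT q AND s) OR q   — De Morgan
≡ (q AND NOT s) OR NOT NOT (NOT q AND s) OR q   — double negation
≡ (q AND NOT s) OR (NOT q AND s) OR q   — double negation
≡ (q OR NOT q OR q) AND (q OR s OR q) AND (NOT s OR NOT q OR q) AND (NOT s OR s OR q)   — distribute OR over AND
≡ q OR s   — simplify

q OR s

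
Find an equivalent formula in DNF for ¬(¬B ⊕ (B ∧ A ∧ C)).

(B ∧ ¬A) ∨ (B ∧ ¬C)

¬(¬B ⊕ (B ∧ A ∧ C))
= ¬((¬B ∧ ¬(B ∧ A ∧ C)) ∨ (¬¬B ∧ B ∧ A ∧ C))
= ¬(¬B ∧ ¬(B ∧ A ∧ C)) ∧ ¬(¬¬B ∧ B ∧ A ∧ C)
= (¬¬B ∨ ¬¬(B ∧ A ∧ C)) ∧ ¬(¬¬B ∧ B ∧ A ∧ C)
= (B ∨ ¬¬(B ∧ A ∧ C)) ∧ ¬(¬¬B ∧ B ∧ A ∧ C)
= (B ∨ (B ∧ A ∧ C)) ∧ ¬(¬¬B ∧ B ∧ A ∧ C)
= (B ∨ (B ∧ A ∧ C)) ∧ (¬¬¬B ∨ ¬B ∨ ¬A ∨ ¬C)
= (B ∨ (B ∧ A ∧ C)) ∧ (¬B ∨ ¬B ∨ ¬A ∨ ¬C)
= (B ∧ ¬B) ∨ (B ∧ ¬B) ∨ (B ∧ ¬A) ∨ (B ∧ ¬C) ∨ (B ∧ A ∧ C ∧ ¬B) ∨ (B ∧ A ∧ C ∧ ¬B) ∨ (B ∧ A ∧ C ∧ ¬A) ∨ (B ∧ A ∧ C ∧ ¬C)
= (B ∧ ¬A) ∨ (B ∧ ¬C)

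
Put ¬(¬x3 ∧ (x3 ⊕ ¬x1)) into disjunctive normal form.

¬(¬x3 ∧ (x3 ⊕ ¬x1))
≡ ¬(¬x3 ∧ ((x3 ∧ ¬¬x1) ∨ (¬x3 ∧ ¬x1)))   [expand ⊕]
≡ ¬¬x3 ∨ ¬((x3 ∧ ¬¬x1) ∨ (¬x3 ∧ ¬x1))   [De Morgan]
≡ x3 ∨ ¬((x3 ∧ ¬¬x1) ∨ (¬x3 ∧ ¬x1))   [double negation]
≡ x3 ∨ (¬(x3 ∧ ¬¬x1) ∧ ¬(¬x3 ∧ ¬x1))   [De Morgan]
≡ x3 ∨ ((¬x3 ∨ ¬¬¬x1) ∧ ¬(¬x3 ∧ ¬x1))   [De Morgan]
≡ x3 ∨ ((¬x3 ∨ ¬x1) ∧ ¬(¬x3 ∧ ¬x1))   [double negation]
≡ x3 ∨ ((¬x3 ∨ ¬x1) ∧ (¬¬x3 ∨ ¬¬x1))   [De Morgan]
≡ x3 ∨ ((¬x3 ∨ ¬x1) ∧ (x3 ∨ ¬¬x1))   [double negation]
≡ x3 ∨ ((¬x3 ∨ ¬x1) ∧ (x3 ∨ x1))   [double negation]
≡ x3 ∨ (¬x3 ∧ x3) ∨ (¬x3 ∧ x1) ∨ (¬x1 ∧ x3) ∨ (¬x1 ∧ x1)   [distribute ∧ over ∨]
≡ x3 ∨ (¬x3 ∧ x1)   [simplify]

x3 ∨ (¬x3 ∧ x1)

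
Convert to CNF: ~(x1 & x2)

~(x1 & x2)
≡ ~x1 | ~x2   [De Morgan]

~x1 | ~x2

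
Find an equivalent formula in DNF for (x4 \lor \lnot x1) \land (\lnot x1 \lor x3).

(x4 \land x3) \lor \lnot x1

(x4 \lor \lnot x1) \land (\lnot x1 \lor x3)
≡ (x4 \land \lnot x1) \lor (x4 \land x3) \lor (\lnot x1 \land \lnot x1) \lor (\lnot x1 \land x3)   [distribute \land over \lor]
≡ (x4 \land x3) \lor \lnot x1   [simplify]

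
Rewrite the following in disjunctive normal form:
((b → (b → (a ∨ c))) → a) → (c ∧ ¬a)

((b → (b → (a ∨ c))) → a) → (c ∧ ¬a)
≡ ¬((b → (b → (a ∨ c))) → a) ∨ (c ∧ ¬a)   (eliminate →)
≡ ¬(¬(b → (b → (a ∨ c))) ∨ a) ∨ (c ∧ ¬a)   (eliminate →)
≡ ¬(¬(¬b ∨ (b → (a ∨ c))) ∨ a) ∨ (c ∧ ¬a)   (eliminate →)
≡ ¬(¬(¬b ∨ ¬b ∨ a ∨ c) ∨ a) ∨ (c ∧ ¬a)   (eliminate →)
≡ (¬¬(¬b ∨ ¬b ∨ a ∨ c) ∧ ¬a) ∨ (c ∧ ¬a)   (De Morgan)
≡ ((¬b ∨ ¬b ∨ a ∨ c) ∧ ¬a) ∨ (c ∧ ¬a)   (double negation)
≡ (¬b ∧ ¬a) ∨ (¬b ∧ ¬a) ∨ (a ∧ ¬a) ∨ (c ∧ ¬a) ∨ (c ∧ ¬a)   (distribute ∧ over ∨)
≡ (¬b ∧ ¬a) ∨ (c ∧ ¬a)   (simplify)

(¬b ∧ ¬a) ∨ (c ∧ ¬a)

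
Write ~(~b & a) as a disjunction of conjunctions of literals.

~(~b & a)
≡ ~~b | ~a
≡ b | ~a

b | ~a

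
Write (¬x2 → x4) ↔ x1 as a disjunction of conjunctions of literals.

(¬x2 → x4) ↔ x1
≡ ((¬x2 → x4) → x1) ∧ (x1 → (¬x2 → x4))   (eliminate ↔)
≡ (¬(¬x2 → x4) ∨ x1) ∧ (x1 → (¬x2 → x4))   (eliminate →)
≡ (¬(¬¬x2 ∨ x4) ∨ x1) ∧ (x1 → (¬x2 → x4))   (eliminate →)
≡ (¬(¬¬x2 ∨ x4) ∨ x1) ∧ (¬x1 ∨ (¬x2 → x4))   (eliminate →)
≡ (¬(¬¬x2 ∨ x4) ∨ x1) ∧ (¬x1 ∨ ¬¬x2 ∨ x4)   (eliminate →)
≡ ((¬¬¬x2 ∧ ¬x4) ∨ x1) ∧ (¬x1 ∨ ¬¬x2 ∨ x4)   (De Morgan)
≡ ((¬x2 ∧ ¬x4) ∨ x1) ∧ (¬x1 ∨ ¬¬x2 ∨ x4)   (double negation)
≡ ((¬x2 ∧ ¬x4) ∨ x1) ∧ (¬x1 ∨ x2 ∨ x4)   (double negation)
≡ (¬x2 ∧ ¬x4 ∧ ¬x1) ∨ (¬x2 ∧ ¬x4 ∧ x2) ∨ (¬x2 ∧ ¬x4 ∧ x4) ∨ (x1 ∧ ¬x1) ∨ (x1 ∧ x2) ∨ (x1 ∧ x4)   (distribute ∧ over ∨)
≡ (¬x2 ∧ ¬x4 ∧ ¬x1) ∨ (x1 ∧ x2) ∨ (x1 ∧ x4)   (simplify)

(¬x2 ∧ ¬x4 ∧ ¬x1) ∨ (x1 ∧ x2) ∨ (x1 ∧ x4)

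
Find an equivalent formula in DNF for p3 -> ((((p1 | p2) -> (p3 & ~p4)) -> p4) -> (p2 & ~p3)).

~p3 | (~p1 & ~p2 & ~p4) | (p3 & ~p4)

p3 -> ((((p1 | p2) -> (p3 & ~p4)) -> p4) -> (p2 & ~p3))
= ~p3 | ((((p1 | p2) -> (p3 & ~p4)) -> p4) -> (p2 & ~p3))   [eliminate ->]
= ~p3 | ~(((p1 | p2) -> (p3 & ~p4)) -> p4) | (p2 & ~p3)   [eliminate ->]
= ~p3 | ~(~((p1 | p2) -> (p3 & ~p4)) | p4) | (p2 & ~p3)   [eliminate ->]
= ~p3 | ~(~(~(p1 | p2) | (p3 & ~p4)) | p4) | (p2 & ~p3)   [eliminate ->]
= ~p3 | (~~(~(p1 | p2) | (p3 & ~p4)) & ~p4) | (p2 & ~p3)   [De Morgan]
= ~p3 | ((~(p1 | p2) | (p3 & ~p4)) & ~p4) | (p2 & ~p3)   [double negation]
= ~p3 | (((~p1 & ~p2) | (p3 & ~p4)) & ~p4) | (p2 & ~p3)   [De Morgan]
= ~p3 | (~p1 & ~p2 & ~p4) | (p3 & ~p4 & ~p4) | (p2 & ~p3)   [distribute & over |]
= ~p3 | (~p1 & ~p2 & ~p4) | (p3 & ~p4)   [simplify]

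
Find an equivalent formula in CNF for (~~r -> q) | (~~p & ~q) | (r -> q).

(~~r -> q) | (~~p & ~q) | (r -> q)
= ~~~r | q | (~~p & ~q) | (r -> q)   (eliminate ->)
= ~~~r | q | (~~p & ~q) | ~r | q   (eliminate ->)
= ~r | q | (~~p & ~q) | ~r | q   (double negation)
= ~r | q | (p & ~q) | ~r | q   (double negation)
= (~r | q | p | ~r | q) & (~r | q | ~q | ~r | q)   (distribute | over &)
= ~r | q | p   (simplify)

~r | q | p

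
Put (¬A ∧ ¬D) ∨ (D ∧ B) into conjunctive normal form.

(¬A ∨ D) ∧ (¬A ∨ B) ∧ (¬D ∨ B)

(¬A ∧ ¬D) ∨ (D ∧ B)
≡ (¬A ∨ D) ∧ (¬A ∨ B) ∧ (¬D ∨ D) ∧ (¬D ∨ B)   — distribute ∨ over ∧
≡ (¬A ∨ D) ∧ (¬A ∨ B) ∧ (¬D ∨ B)   — simplify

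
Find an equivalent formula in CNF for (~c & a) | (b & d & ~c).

~c & (a | b) & (a | d)

(~c & a) | (b & d & ~c)
≡ (~c | b) & (~c | d) & (~c | ~c) & (a | b) & (a | d) & (a | ~c)   [distribute | over &]
≡ ~c & (a | b) & (a | d)   [simplify]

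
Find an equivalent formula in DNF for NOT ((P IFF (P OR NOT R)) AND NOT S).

(NOT R AND NOT P) OR S

NOT ((P IFF (P OR NOT R)) AND NOT S)
⇔ NOT ((P IMPLIES (P OR NOT R)) AND ((P OR NOT R) IMPLIES P) AND NOT S)   [eliminate IFF]
⇔ NOT ((NOT P OR P OR NOT R) AND ((P OR NOT R) IMPLIES P) AND NOT S)   [eliminate IMPLIES]
⇔ NOT ((NOT P OR P OR NOT R) AND (NOT (P OR NOT R) OR P) AND NOT S)   [eliminate IMPLIES]
⇔ NOT (NOT P OR P OR NOT R) OR NOT (NOT (P OR NOT R) OR P) OR NOT NOT S   [De Morgan]
⇔ (NOT NOT P AND NOT P AND NOT NOT R) OR NOT (NOT (P OR NOT R) OR P) OR NOT NOT S   [De Morgan]
⇔ (P AND NOT P AND NOT NOT R) OR NOT (NOT (P OR NOT R) OR P) OR NOT NOT S   [double negation]
⇔ (P AND NOT P AND R) OR NOT (NOT (P OR NOT R) OR P) OR NOT NOT S   [double negation]
⇔ (P AND NOT P AND R) OR (NOT NOT (P OR NOT R) AND NOT P) OR NOT NOT S   [De Morgan]
⇔ (P AND NOT P AND R) OR ((P OR NOT R) AND NOT P) OR NOT NOT S   [double negation]
⇔ (P AND NOT P AND R) OR ((P OR NOT R) AND NOT P) OR S   [double negation]
⇔ (P AND NOT P AND R) OR (P AND NOT P) OR (NOT R AND NOT P) OR S   [distribute AND over OR]
⇔ (NOT R AND NOT P) OR S   [simplify]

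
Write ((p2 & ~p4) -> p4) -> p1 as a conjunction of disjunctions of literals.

(p2 | p1) & (~p4 | p1)

((p2 & ~p4) -> p4) -> p1
= ~((p2 & ~p4) -> p4) | p1   [eliminate ->]
= ~(~(p2 & ~p4) | p4) | p1   [eliminate ->]
= (~~(p2 & ~p4) & ~p4) | p1   [De Morgan]
= (p2 & ~p4 & ~p4) | p1   [double negation]
= (p2 | p1) & (~p4 | p1) & (~p4 | p1)   [distribute | over &]
= (p2 | p1) & (~p4 | p1)   [simplify]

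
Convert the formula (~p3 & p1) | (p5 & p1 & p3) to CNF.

(~p3 | p5) & p1

(~p3 & p1) | (p5 & p1 & p3)
= (~p3 | p5) & (~p3 | p1) & (~p3 | p3) & (p1 | p5) & (p1 | p1) & (p1 | p3)
= (~p3 | p5) & p1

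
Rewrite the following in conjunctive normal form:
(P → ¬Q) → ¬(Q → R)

(P ∨ ¬R) ∧ Q

(P → ¬Q) → ¬(Q → R)
⇔ ¬(P → ¬Q) ∨ ¬(Q → R)   (eliminate →)
⇔ ¬(¬P ∨ ¬Q) ∨ ¬(Q → R)   (eliminate →)
⇔ ¬(¬P ∨ ¬Q) ∨ ¬(¬Q ∨ R)   (eliminate →)
⇔ (¬¬P ∧ ¬¬Q) ∨ ¬(¬Q ∨ R)   (De Morgan)
⇔ (P ∧ ¬¬Q) ∨ ¬(¬Q ∨ R)   (double negation)
⇔ (P ∧ Q) ∨ ¬(¬Q ∨ R)   (double negation)
⇔ (P ∧ Q) ∨ (¬¬Q ∧ ¬R)   (De Morgan)
⇔ (P ∧ Q) ∨ (Q ∧ ¬R)   (double negation)
⇔ (P ∨ Q) ∧ (P ∨ ¬R) ∧ (Q ∨ Q) ∧ (Q ∨ ¬R)   (distribute ∨ over ∧)
⇔ (P ∨ ¬R) ∧ Q   (simplify)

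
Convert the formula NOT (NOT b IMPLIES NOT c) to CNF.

NOT b AND c

NOT (NOT b IMPLIES NOT c)
≡ NOT (NOT NOT b OR NOT c)   [eliminate IMPLIES]
≡ NOT NOT NOT b AND NOT NOT c   [De Morgan]
≡ NOT b AND NOT NOT c   [double negation]
≡ NOT b AND c   [double negation]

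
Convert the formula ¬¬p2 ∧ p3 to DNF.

p2 ∧ p3

¬¬p2 ∧ p3
= p2 ∧ p3   — double negation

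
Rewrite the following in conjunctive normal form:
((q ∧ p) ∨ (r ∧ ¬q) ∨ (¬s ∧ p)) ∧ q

((q ∧ p) ∨ (r ∧ ¬q) ∨ (¬s ∧ p)) ∧ q
≡ (q ∨ r ∨ ¬s) ∧ (q ∨ r ∨ p) ∧ (q ∨ ¬q ∨ ¬s) ∧ (q ∨ ¬q ∨ p) ∧ (p ∨ r ∨ ¬s) ∧ (p ∨ r ∨ p) ∧ (p ∨ ¬q ∨ ¬s) ∧ (p ∨ ¬q ∨ p) ∧ q
≡ (p ∨ r) ∧ (p ∨ ¬q) ∧ q

(p ∨ r) ∧ (p ∨ ¬q) ∧ q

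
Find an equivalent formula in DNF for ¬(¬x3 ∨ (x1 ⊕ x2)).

¬(¬x3 ∨ (x1 ⊕ x2))
≡ ¬(¬x3 ∨ x1 ∧ ¬x2 ∨ ¬x1 ∧ x2)
≡ ¬¬x3 ∧ ¬(x1 ∧ ¬x2) ∧ ¬(¬x1 ∧ x2)
≡ x3 ∧ ¬(x1 ∧ ¬x2) ∧ ¬(¬x1 ∧ x2)
≡ x3 ∧ (¬x1 ∨ ¬¬x2) ∧ ¬(¬x1 ∧ x2)
≡ x3 ∧ (¬x1 ∨ x2) ∧ ¬(¬x1 ∧ x2)
≡ x3 ∧ (¬x1 ∨ x2) ∧ (¬¬x1 ∨ ¬x2)
≡ x3 ∧ (¬x1 ∨ x2) ∧ (x1 ∨ ¬x2)
≡ x3 ∧ ¬x1 ∧ x1 ∨ x3 ∧ ¬x1 ∧ ¬x2 ∨ x3 ∧ x2 ∧ x1 ∨ x3 ∧ x2 ∧ ¬x2
≡ x3 ∧ ¬x1 ∧ ¬x2 ∨ x3 ∧ x2 ∧ x1

x3 ∧ ¬x1 ∧ ¬x2 ∨ x3 ∧ x2 ∧ x1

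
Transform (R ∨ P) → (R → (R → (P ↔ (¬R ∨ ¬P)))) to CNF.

(¬R ∨ ¬P) ∧ (¬R ∨ P)

(R ∨ P) → (R → (R → (P ↔ (¬R ∨ ¬P))))
= ¬(R ∨ P) ∨ (R → (R → (P ↔ (¬R ∨ ¬P))))
= ¬(R ∨ P) ∨ ¬R ∨ (R → (P ↔ (¬R ∨ ¬P)))
= ¬(R ∨ P) ∨ ¬R ∨ ¬R ∨ (P ↔ (¬R ∨ ¬P))
= ¬(R ∨ P) ∨ ¬R ∨ ¬R ∨ ((P → (¬R ∨ ¬P)) ∧ ((¬R ∨ ¬P) → P))
= ¬(R ∨ P) ∨ ¬R ∨ ¬R ∨ ((¬P ∨ ¬R ∨ ¬P) ∧ ((¬R ∨ ¬P) → P))
= ¬(R ∨ P) ∨ ¬R ∨ ¬R ∨ ((¬P ∨ ¬R ∨ ¬P) ∧ (¬(¬R ∨ ¬P) ∨ P))
= (¬R ∧ ¬P) ∨ ¬R ∨ ¬R ∨ ((¬P ∨ ¬R ∨ ¬P) ∧ (¬(¬R ∨ ¬P) ∨ P))
= (¬R ∧ ¬P) ∨ ¬R ∨ ¬R ∨ ((¬P ∨ ¬R ∨ ¬P) ∧ ((¬¬R ∧ ¬¬P) ∨ P))
= (¬R ∧ ¬P) ∨ ¬R ∨ ¬R ∨ ((¬P ∨ ¬R ∨ ¬P) ∧ ((R ∧ ¬¬P) ∨ P))
= (¬R ∧ ¬P) ∨ ¬R ∨ ¬R ∨ ((¬P ∨ ¬R ∨ ¬P) ∧ ((R ∧ P) ∨ P))
= (¬R ∨ ¬R ∨ ¬R ∨ ¬P ∨ ¬R ∨ ¬P) ∧ (¬R ∨ ¬R ∨ ¬R ∨ R ∨ P) ∧ (¬R ∨ ¬R ∨ ¬R ∨ P ∨ P) ∧ (¬P ∨ ¬R ∨ ¬R ∨ ¬P ∨ ¬R ∨ ¬P) ∧ (¬P ∨ ¬R ∨ ¬R ∨ R ∨ P) ∧ (¬P ∨ ¬R ∨ ¬R ∨ P ∨ P)
= (¬R ∨ ¬P) ∧ (¬R ∨ P)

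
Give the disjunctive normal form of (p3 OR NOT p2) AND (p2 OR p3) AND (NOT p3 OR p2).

p3 AND p2

(p3 OR NOT p2) AND (p2 OR p3) AND (NOT p3 OR p2)
⇔ (p3 AND p2 AND NOT p3) OR (p3 AND p2 AND p2) OR (p3 AND p3 AND NOT p3) OR (p3 AND p3 AND p2) OR (NOT p2 AND p2 AND NOT p3) OR (NOT p2 AND p2 AND p2) OR (NOT p2 AND p3 AND NOT p3) OR (NOT p2 AND p3 AND p2)
⇔ p3 AND p2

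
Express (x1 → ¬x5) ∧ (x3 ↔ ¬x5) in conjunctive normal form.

(¬x1 ∨ ¬x5) ∧ (¬x3 ∨ ¬x5) ∧ (x5 ∨ x3)

(x1 → ¬x5) ∧ (x3 ↔ ¬x5)
≡ (¬x1 ∨ ¬x5) ∧ (x3 ↔ ¬x5)   — eliminate →
≡ (¬x1 ∨ ¬x5) ∧ (x3 → ¬x5) ∧ (¬x5 → x3)   — eliminate ↔
≡ (¬x1 ∨ ¬x5) ∧ (¬x3 ∨ ¬x5) ∧ (¬x5 → x3)   — eliminate →
≡ (¬x1 ∨ ¬x5) ∧ (¬x3 ∨ ¬x5) ∧ (¬¬x5 ∨ x3)   — eliminate →
≡ (¬x1 ∨ ¬x5) ∧ (¬x3 ∨ ¬x5) ∧ (x5 ∨ x3)   — double negation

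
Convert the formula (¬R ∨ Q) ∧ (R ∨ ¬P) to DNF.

¬R ∧ ¬P ∨ Q ∧ R ∨ Q ∧ ¬P

(¬R ∨ Q) ∧ (R ∨ ¬P)
⇔ ¬R ∧ R ∨ ¬R ∧ ¬P ∨ Q ∧ R ∨ Q ∧ ¬P   (distribute ∧ over ∨)
⇔ ¬R ∧ ¬P ∨ Q ∧ R ∨ Q ∧ ¬P   (simplify)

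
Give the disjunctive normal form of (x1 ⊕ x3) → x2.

(¬x1 ∧ ¬x3) ∨ (x3 ∧ x1) ∨ x2

(x1 ⊕ x3) → x2
⇔ ¬(x1 ⊕ x3) ∨ x2
⇔ ¬((x1 ∧ ¬x3) ∨ (¬x1 ∧ x3)) ∨ x2
⇔ (¬(x1 ∧ ¬x3) ∧ ¬(¬x1 ∧ x3)) ∨ x2
⇔ ((¬x1 ∨ ¬¬x3) ∧ ¬(¬x1 ∧ x3)) ∨ x2
⇔ ((¬x1 ∨ x3) ∧ ¬(¬x1 ∧ x3)) ∨ x2
⇔ ((¬x1 ∨ x3) ∧ (¬¬x1 ∨ ¬x3)) ∨ x2
⇔ ((¬x1 ∨ x3) ∧ (x1 ∨ ¬x3)) ∨ x2
⇔ (¬x1 ∧ x1) ∨ (¬x1 ∧ ¬x3) ∨ (x3 ∧ x1) ∨ (x3 ∧ ¬x3) ∨ x2
⇔ (¬x1 ∧ ¬x3) ∨ (x3 ∧ x1) ∨ x2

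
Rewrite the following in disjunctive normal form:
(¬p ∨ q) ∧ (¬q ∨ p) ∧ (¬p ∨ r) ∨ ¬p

(¬p ∨ q) ∧ (¬q ∨ p) ∧ (¬p ∨ r) ∨ ¬p
≡ ¬p ∧ ¬q ∧ ¬p ∨ ¬p ∧ ¬q ∧ r ∨ ¬p ∧ p ∧ ¬p ∨ ¬p ∧ p ∧ r ∨ q ∧ ¬q ∧ ¬p ∨ q ∧ ¬q ∧ r ∨ q ∧ p ∧ ¬p ∨ q ∧ p ∧ r ∨ ¬p   [distribute ∧ over ∨]
≡ q ∧ p ∧ r ∨ ¬p   [simplify]

q ∧ p ∧ r ∨ ¬p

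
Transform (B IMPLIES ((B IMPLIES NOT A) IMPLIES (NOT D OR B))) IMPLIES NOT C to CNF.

(B OR NOT C) AND (D OR NOT C) AND (NOT B OR NOT C)

(B IMPLIES ((B IMPLIES NOT A) IMPLIES (NOT D OR B))) IMPLIES NOT C
⇔ NOT (B IMPLIES ((B IMPLIES NOT A) IMPLIES (NOT D OR B))) OR NOT C
⇔ NOT (NOT B OR ((B IMPLIES NOT A) IMPLIES (NOT D OR B))) OR NOT C
⇔ NOT (NOT B OR NOT (B IMPLIES NOT A) OR NOT D OR B) OR NOT C
⇔ NOT (NOT B OR NOT (NOT B OR NOT A) OR NOT D OR B) OR NOT C
⇔ (NOT NOT B AND NOT NOT (NOT B OR NOT A) AND NOT NOT D AND NOT B) OR NOT C
⇔ (B AND NOT NOT (NOT B OR NOT A) AND NOT NOT D AND NOT B) OR NOT C
⇔ (B AND (NOT B OR NOT A) AND NOT NOT D AND NOT B) OR NOT C
⇔ (B AND (NOT B OR NOT A) AND D AND NOT B) OR NOT C
⇔ (B OR NOT C) AND (NOT B OR NOT A OR NOT C) AND (D OR NOT C) AND (NOT B OR NOT C)
⇔ (B OR NOT C) AND (D OR NOT C) AND (NOT B OR NOT C)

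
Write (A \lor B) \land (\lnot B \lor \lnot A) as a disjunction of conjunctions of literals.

(A \land \lnot B) \lor (B \land \lnot A)

(A \lor B) \land (\lnot B \lor \lnot A)
≡ (A \land \lnot B) \lor (A \land \lnot A) \lor (B \land \lnot B) \lor (B \land \lnot A)   [distribute \land over \lor]
≡ (A \land \lnot B) \lor (B \land \lnot A)   [simplify]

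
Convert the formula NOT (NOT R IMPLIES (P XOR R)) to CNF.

NOT (NOT R IMPLIES (P XOR R))
≡ NOT (NOT NOT R OR (P XOR R))   (eliminate IMPLIES)
≡ NOT (NOT NOT R OR ((P OR R) AND NOT (P AND R)))   (expand XOR)
≡ NOT NOT NOT R AND NOT ((P OR R) AND NOT (P AND R))   (De Morgan)
≡ NOT R AND NOT ((P OR R) AND NOT (P AND R))   (double negation)
≡ NOT R AND (NOT (P OR R) OR NOT NOT (P AND R))   (De Morgan)
≡ NOT R AND ((NOT P AND NOT R) OR NOT NOT (P AND R))   (De Morgan)
≡ NOT R AND ((NOT P AND NOT R) OR (P AND R))   (double negation)
≡ NOT R AND (NOT P OR P) AND (NOT P OR R) AND (NOT R OR P) AND (NOT R OR R)   (distribute OR over AND)
≡ NOT R AND (NOT P OR R)   (simplify)

NOT R AND (NOT P OR R)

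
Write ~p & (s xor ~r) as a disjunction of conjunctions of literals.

(~p & s & r) | (~p & ~s & ~r)

~p & (s xor ~r)
≡ ~p & ((s & ~~r) | (~s & ~r))   [expand xor]
≡ ~p & ((s & r) | (~s & ~r))   [double negation]
≡ (~p & s & r) | (~p & ~s & ~r)   [distribute & over |]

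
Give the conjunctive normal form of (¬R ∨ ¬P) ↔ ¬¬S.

(R ∨ S) ∧ (P ∨ S) ∧ (¬S ∨ ¬R ∨ ¬P)

(¬R ∨ ¬P) ↔ ¬¬S
⇔ ((¬R ∨ ¬P) → ¬¬S) ∧ (¬¬S → (¬R ∨ ¬P))
⇔ (¬(¬R ∨ ¬P) ∨ ¬¬S) ∧ (¬¬S → (¬R ∨ ¬P))
⇔ (¬(¬R ∨ ¬P) ∨ ¬¬S) ∧ (¬¬¬S ∨ ¬R ∨ ¬P)
⇔ ((¬¬R ∧ ¬¬P) ∨ ¬¬S) ∧ (¬¬¬S ∨ ¬R ∨ ¬P)
⇔ ((R ∧ ¬¬P) ∨ ¬¬S) ∧ (¬¬¬S ∨ ¬R ∨ ¬P)
⇔ ((R ∧ P) ∨ ¬¬S) ∧ (¬¬¬S ∨ ¬R ∨ ¬P)
⇔ ((R ∧ P) ∨ S) ∧ (¬¬¬S ∨ ¬R ∨ ¬P)
⇔ ((R ∧ P) ∨ S) ∧ (¬S ∨ ¬R ∨ ¬P)
⇔ (R ∨ S) ∧ (P ∨ S) ∧ (¬S ∨ ¬R ∨ ¬P)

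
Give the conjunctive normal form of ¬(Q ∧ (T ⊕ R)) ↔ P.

(Q ∨ P) ∧ (T ∨ R ∨ P) ∧ (¬T ∨ ¬R ∨ P) ∧ (¬P ∨ ¬Q ∨ ¬T ∨ R) ∧ (¬P ∨ ¬Q ∨ ¬R ∨ T)

¬(Q ∧ (T ⊕ R)) ↔ P
≡ (¬(Q ∧ (T ⊕ R)) → P) ∧ (P → ¬(Q ∧ (T ⊕ R)))   [eliminate ↔]
≡ (¬¬(Q ∧ (T ⊕ R)) ∨ P) ∧ (P → ¬(Q ∧ (T ⊕ R)))   [eliminate →]
≡ (¬¬(Q ∧ (T ∨ R) ∧ ¬(T ∧ R)) ∨ P) ∧ (P → ¬(Q ∧ (T ⊕ R)))   [expand ⊕]
≡ (¬¬(Q ∧ (T ∨ R) ∧ ¬(T ∧ R)) ∨ P) ∧ (¬P ∨ ¬(Q ∧ (T ⊕ R)))   [eliminate →]
≡ (¬¬(Q ∧ (T ∨ R) ∧ ¬(T ∧ R)) ∨ P) ∧ (¬P ∨ ¬(Q ∧ (T ∨ R) ∧ ¬(T ∧ R)))   [expand ⊕]
≡ ((Q ∧ (T ∨ R) ∧ ¬(T ∧ R)) ∨ P) ∧ (¬P ∨ ¬(Q ∧ (T ∨ R) ∧ ¬(T ∧ R)))   [double negation]
≡ ((Q ∧ (T ∨ R) ∧ (¬T ∨ ¬R)) ∨ P) ∧ (¬P ∨ ¬(Q ∧ (T ∨ R) ∧ ¬(T ∧ R)))   [De Morgan]
≡ ((Q ∧ (T ∨ R) ∧ (¬T ∨ ¬R)) ∨ P) ∧ (¬P ∨ ¬Q ∨ ¬(T ∨ R) ∨ ¬¬(T ∧ R))   [De Morgan]
≡ ((Q ∧ (T ∨ R) ∧ (¬T ∨ ¬R)) ∨ P) ∧ (¬P ∨ ¬Q ∨ (¬T ∧ ¬R) ∨ ¬¬(T ∧ R))   [De Morgan]
≡ ((Q ∧ (T ∨ R) ∧ (¬T ∨ ¬R)) ∨ P) ∧ (¬P ∨ ¬Q ∨ (¬T ∧ ¬R) ∨ (T ∧ R))   [double negation]
≡ (Q ∨ P) ∧ (T ∨ R ∨ P) ∧ (¬T ∨ ¬R ∨ P) ∧ (¬P ∨ ¬Q ∨ ¬T ∨ T) ∧ (¬P ∨ ¬Q ∨ ¬T ∨ R) ∧ (¬P ∨ ¬Q ∨ ¬R ∨ T) ∧ (¬P ∨ ¬Q ∨ ¬R ∨ R)   [distribute ∨ over ∧]
≡ (Q ∨ P) ∧ (T ∨ R ∨ P) ∧ (¬T ∨ ¬R ∨ P) ∧ (¬P ∨ ¬Q ∨ ¬T ∨ R) ∧ (¬P ∨ ¬Q ∨ ¬R ∨ T)   [simplify]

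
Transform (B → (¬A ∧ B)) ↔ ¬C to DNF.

(B → (¬A ∧ B)) ↔ ¬C
⇔ ((B → (¬A ∧ B)) → ¬C) ∧ (¬C → (B → (¬A ∧ B)))   — eliminate ↔
⇔ (¬(B → (¬A ∧ B)) ∨ ¬C) ∧ (¬C → (B → (¬A ∧ B)))   — eliminate →
⇔ (¬(¬B ∨ (¬A ∧ B)) ∨ ¬C) ∧ (¬C → (B → (¬A ∧ B)))   — eliminate →
⇔ (¬(¬B ∨ (¬A ∧ B)) ∨ ¬C) ∧ (¬¬C ∨ (B → (¬A ∧ B)))   — eliminate →
⇔ (¬(¬B ∨ (¬A ∧ B)) ∨ ¬C) ∧ (¬¬C ∨ ¬B ∨ (¬A ∧ B))   — eliminate →
⇔ ((¬¬B ∧ ¬(¬A ∧ B)) ∨ ¬C) ∧ (¬¬C ∨ ¬B ∨ (¬A ∧ B))   — De Morgan
⇔ ((B ∧ ¬(¬A ∧ B)) ∨ ¬C) ∧ (¬¬C ∨ ¬B ∨ (¬A ∧ B))   — double negation
⇔ ((B ∧ (¬¬A ∨ ¬B)) ∨ ¬C) ∧ (¬¬C ∨ ¬B ∨ (¬A ∧ B))   — De Morgan
⇔ ((B ∧ (A ∨ ¬B)) ∨ ¬C) ∧ (¬¬C ∨ ¬B ∨ (¬A ∧ B))   — double negation
⇔ ((B ∧ (A ∨ ¬B)) ∨ ¬C) ∧ (C ∨ ¬B ∨ (¬A ∧ B))   — double negation
⇔ (B ∧ A ∧ C) ∨ (B ∧ A ∧ ¬B) ∨ (B ∧ A ∧ ¬A ∧ B) ∨ (B ∧ ¬B ∧ C) ∨ (B ∧ ¬B ∧ ¬B) ∨ (B ∧ ¬B ∧ ¬A ∧ B) ∨ (¬C ∧ C) ∨ (¬C ∧ ¬B) ∨ (¬C ∧ ¬A ∧ B)   — distribute ∧ over ∨
⇔ (B ∧ A ∧ C) ∨ (¬C ∧ ¬B) ∨ (¬C ∧ ¬A ∧ B)   — simplify

(B ∧ A ∧ C) ∨ (¬C ∧ ¬B) ∨ (¬C ∧ ¬A ∧ B)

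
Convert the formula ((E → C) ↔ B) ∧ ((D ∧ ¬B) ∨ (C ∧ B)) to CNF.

((E → C) ↔ B) ∧ ((D ∧ ¬B) ∨ (C ∧ B))
⇔ ((E → C) → B) ∧ (B → (E → C)) ∧ ((D ∧ ¬B) ∨ (C ∧ B))   (eliminate ↔)
⇔ (¬(E → C) ∨ B) ∧ (B → (E → C)) ∧ ((D ∧ ¬B) ∨ (C ∧ B))   (eliminate →)
⇔ (¬(¬E ∨ C) ∨ B) ∧ (B → (E → C)) ∧ ((D ∧ ¬B) ∨ (C ∧ B))   (eliminate →)
⇔ (¬(¬E ∨ C) ∨ B) ∧ (¬B ∨ (E → C)) ∧ ((D ∧ ¬B) ∨ (C ∧ B))   (eliminate →)
⇔ (¬(¬E ∨ C) ∨ B) ∧ (¬B ∨ ¬E ∨ C) ∧ ((D ∧ ¬B) ∨ (C ∧ B))   (eliminate →)
⇔ ((¬¬E ∧ ¬C) ∨ B) ∧ (¬B ∨ ¬E ∨ C) ∧ ((D ∧ ¬B) ∨ (C ∧ B))   (De Morgan)
⇔ ((E ∧ ¬C) ∨ B) ∧ (¬B ∨ ¬E ∨ C) ∧ ((D ∧ ¬B) ∨ (C ∧ B))   (double negation)
⇔ (E ∨ B) ∧ (¬C ∨ B) ∧ (¬B ∨ ¬E ∨ C) ∧ (D ∨ C) ∧ (D ∨ B) ∧ (¬B ∨ C) ∧ (¬B ∨ B)   (distribute ∨ over ∧)
⇔ (E ∨ B) ∧ (¬C ∨ B) ∧ (D ∨ C) ∧ (D ∨ B) ∧ (¬B ∨ C)   (simplify)

(E ∨ B) ∧ (¬C ∨ B) ∧ (D ∨ C) ∧ (D ∨ B) ∧ (¬B ∨ C)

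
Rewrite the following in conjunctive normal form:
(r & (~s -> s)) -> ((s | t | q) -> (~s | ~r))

~r | ~s

(r & (~s -> s)) -> ((s | t | q) -> (~s | ~r))
≡ ~(r & (~s -> s)) | ((s | t | q) -> (~s | ~r))   [eliminate ->]
≡ ~(r & (~~s | s)) | ((s | t | q) -> (~s | ~r))   [eliminate ->]
≡ ~(r & (~~s | s)) | ~(s | t | q) | ~s | ~r   [eliminate ->]
≡ ~r | ~(~~s | s) | ~(s | t | q) | ~s | ~r   [De Morgan]
≡ ~r | (~~~s & ~s) | ~(s | t | q) | ~s | ~r   [De Morgan]
≡ ~r | (~s & ~s) | ~(s | t | q) | ~s | ~r   [double negation]
≡ ~r | (~s & ~s) | (~s & ~t & ~q) | ~s | ~r   [De Morgan]
≡ (~r | ~s | ~s | ~s | ~r) & (~r | ~s | ~t | ~s | ~r) & (~r | ~s | ~q | ~s | ~r) & (~r | ~s | ~s | ~s | ~r) & (~r | ~s | ~t | ~s | ~r) & (~r | ~s | ~q | ~s | ~r)   [distribute | over &]
≡ ~r | ~s   [simplify]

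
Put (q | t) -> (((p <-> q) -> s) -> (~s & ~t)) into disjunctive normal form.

(q | t) -> (((p <-> q) -> s) -> (~s & ~t))
≡ ~(q | t) | (((p <-> q) -> s) -> (~s & ~t))   — eliminate ->
≡ ~(q | t) | ~((p <-> q) -> s) | (~s & ~t)   — eliminate ->
≡ ~(q | t) | ~(~(p <-> q) | s) | (~s & ~t)   — eliminate ->
≡ ~(q | t) | ~(~((p -> q) & (q -> p)) | s) | (~s & ~t)   — eliminate <->
≡ ~(q | t) | ~(~((~p | q) & (q -> p)) | s) | (~s & ~t)   — eliminate ->
≡ ~(q | t) | ~(~((~p | q) & (~q | p)) | s) | (~s & ~t)   — eliminate ->
≡ (~q & ~t) | ~(~((~p | q) & (~q | p)) | s) | (~s & ~t)   — De Morgan
≡ (~q & ~t) | (~~((~p | q) & (~q | p)) & ~s) | (~s & ~t)   — De Morgan
≡ (~q & ~t) | ((~p | q) & (~q | p) & ~s) | (~s & ~t)   — double negation
≡ (~q & ~t) | (~p & ~q & ~s) | (~p & p & ~s) | (q & ~q & ~s) | (q & p & ~s) | (~s & ~t)   — distribute & over |
≡ (~q & ~t) | (~p & ~q & ~s) | (q & p & ~s) | (~s & ~t)   — simplify

(~q & ~t) | (~p & ~q & ~s) | (q & p & ~s) | (~s & ~t)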